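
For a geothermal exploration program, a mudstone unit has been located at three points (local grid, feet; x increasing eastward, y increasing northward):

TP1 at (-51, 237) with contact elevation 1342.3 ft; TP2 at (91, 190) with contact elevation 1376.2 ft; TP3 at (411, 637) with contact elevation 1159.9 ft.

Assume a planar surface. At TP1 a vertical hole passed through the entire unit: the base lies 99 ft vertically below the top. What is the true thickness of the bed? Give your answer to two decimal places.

87.36 ft

Two edge vectors: TP1→TP2 = (142, -47, 33.9), TP1→TP3 = (462, 400, -182.4).
Normal n = (TP1→TP2) × (TP1→TP3) = (-4987.2, 41562.6, 78514).
So ∂z/∂x = −n_x/n_z = 0.06352 and ∂z/∂y = −n_y/n_z = −0.52937.
|∇z| = √(a²+b²) = 0.53316, so dip δ = arctan(0.53316) = 28.06°.
True thickness = vertical thickness × cos δ = 99 × cos 28.06° = 87.36 ft.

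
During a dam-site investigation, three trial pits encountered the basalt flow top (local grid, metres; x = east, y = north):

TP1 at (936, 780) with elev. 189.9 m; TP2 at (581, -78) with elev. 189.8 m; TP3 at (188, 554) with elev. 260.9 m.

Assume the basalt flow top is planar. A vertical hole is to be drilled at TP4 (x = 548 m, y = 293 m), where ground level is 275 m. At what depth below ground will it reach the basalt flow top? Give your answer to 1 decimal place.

64.9 m

Let the plane be z = a·x + b·y + c.
TP2−TP1: −355a − 858b = −0.1;  TP3−TP1: −748a − 226b = 71.
Solving gives a = −0.10852, b = 0.04502.
Then c = 189.9 − a·936 − b·780 = 256.36.
At (548, 293): z_contact = −59.47 + 13.19 + 256.36 = 210.08 m.
Depth below ground = 275 − 210.08 = 64.9 m.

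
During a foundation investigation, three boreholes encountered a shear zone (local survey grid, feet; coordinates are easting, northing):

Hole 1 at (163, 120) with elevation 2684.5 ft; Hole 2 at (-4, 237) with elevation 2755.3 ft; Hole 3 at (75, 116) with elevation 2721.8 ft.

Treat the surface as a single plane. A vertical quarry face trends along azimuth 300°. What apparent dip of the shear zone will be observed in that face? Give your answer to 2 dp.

20.16°

Let the plane be z = a·easting + b·northing + c.
Hole 2−Hole 1: −167a + 117b = 70.8;  Hole 3−Hole 1: −88a − 4b = 37.3.
Solving gives a = −0.42387, b = 0.00012.
Unit vector along 300° is (sin 300°, cos 300°) = (-0.8660, 0.5000).
Slope in that direction = a·(-0.8660) + b·(0.5000) = 0.36714.
Apparent dip = arctan|0.36714| = 20.16° (true dip is 23.0°, so apparent ≤ true as expected).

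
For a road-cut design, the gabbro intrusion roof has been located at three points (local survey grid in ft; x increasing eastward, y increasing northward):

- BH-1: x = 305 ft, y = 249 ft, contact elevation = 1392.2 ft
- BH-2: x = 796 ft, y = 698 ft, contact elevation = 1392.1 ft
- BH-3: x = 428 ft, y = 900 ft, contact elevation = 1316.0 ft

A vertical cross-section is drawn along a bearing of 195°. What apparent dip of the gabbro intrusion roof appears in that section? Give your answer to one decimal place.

5.9°

Let the plane be z = a·x + b·y + c.
BH-2−BH-1: 491a + 449b = −0.1;  BH-3−BH-1: 123a + 651b = −76.2.
Solving gives a = 0.12915, b = −0.14145.
Unit vector along 195° is (sin 195°, cos 195°) = (-0.2588, -0.9659).
Slope in that direction = a·(-0.2588) + b·(-0.9659) = 0.10321.
Apparent dip = arctan|0.10321| = 5.9° (true dip is 10.8°, so apparent ≤ true as expected).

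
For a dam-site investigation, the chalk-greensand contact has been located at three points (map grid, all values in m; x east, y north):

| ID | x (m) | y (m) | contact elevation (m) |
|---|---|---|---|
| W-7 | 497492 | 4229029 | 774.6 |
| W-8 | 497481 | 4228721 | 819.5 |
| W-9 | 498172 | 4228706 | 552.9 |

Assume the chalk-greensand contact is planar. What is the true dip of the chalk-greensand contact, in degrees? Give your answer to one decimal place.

Two edge vectors: W-7→W-8 = (-11, -308, 44.9), W-7→W-9 = (680, -323, -221.7).
Normal n = (W-7→W-8) × (W-7→W-9) = (82786.3, 28093.3, 212993).
So ∂z/∂x = −n_x/n_z = −0.38868 and ∂z/∂y = −n_y/n_z = −0.13190.
Gradient magnitude |∇z| = √(a² + b²) = √(0.15107 + 0.01740) = 0.41045.
True dip = arctan(0.41045) = 22.3°, dipping toward ENE (azimuth ≈ 071°).

22.3°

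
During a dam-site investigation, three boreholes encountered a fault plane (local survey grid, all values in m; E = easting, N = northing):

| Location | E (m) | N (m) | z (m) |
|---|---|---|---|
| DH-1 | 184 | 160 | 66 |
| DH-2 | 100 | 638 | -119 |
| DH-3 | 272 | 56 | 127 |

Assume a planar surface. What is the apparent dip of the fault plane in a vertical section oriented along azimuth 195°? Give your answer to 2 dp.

13.84°

Two edge vectors: DH-1→DH-2 = (-84, 478, -185), DH-1→DH-3 = (88, -104, 61).
Normal n = (DH-1→DH-2) × (DH-1→DH-3) = (9918, -11156, -33328).
So ∂z/∂E = −n_x/n_z = 0.29759 and ∂z/∂N = −n_y/n_z = −0.33473.
Unit vector along 195° is (sin 195°, cos 195°) = (-0.2588, -0.9659).
Slope in that direction = a·(-0.2588) + b·(-0.9659) = 0.24631.
Apparent dip = arctan|0.24631| = 13.84° (true dip is 24.1°, so apparent ≤ true as expected).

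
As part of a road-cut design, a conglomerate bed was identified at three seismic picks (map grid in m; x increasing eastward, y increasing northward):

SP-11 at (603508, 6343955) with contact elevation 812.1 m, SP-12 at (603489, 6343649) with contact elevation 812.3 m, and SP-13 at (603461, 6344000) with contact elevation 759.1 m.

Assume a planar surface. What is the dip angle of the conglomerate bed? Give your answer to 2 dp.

Let the plane be z = a·x + b·y + c.
SP-12−SP-11: −19a − 306b = 0.2;  SP-13−SP-11: −47a + 45b = −53.
Solving gives a = 1.06379, b = −0.06671.
Gradient magnitude |∇z| = √(a² + b²) = √(1.13165 + 0.00445) = 1.06588.
True dip = arctan(1.06588) = 46.83°, dipping toward W (azimuth ≈ 274°).

46.83°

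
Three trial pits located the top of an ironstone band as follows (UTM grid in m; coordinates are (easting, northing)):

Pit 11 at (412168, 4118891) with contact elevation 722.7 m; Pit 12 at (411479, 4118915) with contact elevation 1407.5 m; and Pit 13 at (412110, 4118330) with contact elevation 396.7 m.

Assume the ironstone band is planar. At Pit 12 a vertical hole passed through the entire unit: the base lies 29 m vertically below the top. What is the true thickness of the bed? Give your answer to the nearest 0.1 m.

Let the plane be z = a·E + b·N + c.
Pit 12−Pit 11: −689a + 24b = 684.8;  Pit 13−Pit 11: −58a − 561b = −326.
Solving gives a = −0.97017, b = 0.68141.
|∇z| = √(a²+b²) = 1.18556, so dip δ = arctan(1.18556) = 49.85°.
True thickness = vertical thickness × cos δ = 29 × cos 49.85° = 18.7 m.

18.7 m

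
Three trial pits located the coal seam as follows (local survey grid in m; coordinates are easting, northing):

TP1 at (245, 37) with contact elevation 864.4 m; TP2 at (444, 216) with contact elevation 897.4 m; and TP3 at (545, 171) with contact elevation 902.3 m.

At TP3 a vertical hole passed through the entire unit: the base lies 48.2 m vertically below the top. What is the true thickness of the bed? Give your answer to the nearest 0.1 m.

Let the plane be z = a·easting + b·northing + c.
TP2−TP1: 199a + 179b = 33;  TP3−TP1: 300a + 134b = 37.9.
Solving gives a = 0.08738, b = 0.08722.
|∇z| = √(a²+b²) = 0.12346, so dip δ = arctan(0.12346) = 7.04°.
True thickness = vertical thickness × cos δ = 48.2 × cos 7.04° = 47.8 m.

47.8 m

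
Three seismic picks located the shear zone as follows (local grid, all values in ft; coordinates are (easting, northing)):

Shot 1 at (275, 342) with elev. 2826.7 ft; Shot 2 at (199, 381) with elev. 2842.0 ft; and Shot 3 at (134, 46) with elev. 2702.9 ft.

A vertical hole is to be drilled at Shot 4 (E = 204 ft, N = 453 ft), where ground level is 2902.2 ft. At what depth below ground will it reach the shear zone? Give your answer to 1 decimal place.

30.4 ft

Let the plane be z = a·E + b·N + c.
Shot 2−Shot 1: −76a + 39b = 15.3;  Shot 3−Shot 1: −141a − 296b = −123.8.
Solving gives a = 0.01069, b = 0.41315.
Then c = 2826.7 − a·275 − b·342 = 2682.46.
At (204, 453): z_contact = 2.18 + 187.16 + 2682.46 = 2871.80 ft.
Depth below ground = 2902.2 − 2871.80 = 30.4 ft.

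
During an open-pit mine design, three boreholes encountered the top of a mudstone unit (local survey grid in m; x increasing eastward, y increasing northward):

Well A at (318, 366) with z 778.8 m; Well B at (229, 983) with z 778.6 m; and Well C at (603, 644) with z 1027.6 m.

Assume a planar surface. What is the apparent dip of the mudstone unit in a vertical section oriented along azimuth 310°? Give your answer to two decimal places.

27.28°

Let the plane be z = a·x + b·y + c.
Well B−Well A: −89a + 617b = −0.2;  Well C−Well A: 285a + 278b = 248.8.
Solving gives a = 0.76558, b = 0.11011.
Unit vector along 310° is (sin 310°, cos 310°) = (-0.7660, 0.6428).
Slope in that direction = a·(-0.7660) + b·(0.6428) = −0.51569.
Apparent dip = arctan|0.51569| = 27.28° (true dip is 37.7°, so apparent ≤ true as expected).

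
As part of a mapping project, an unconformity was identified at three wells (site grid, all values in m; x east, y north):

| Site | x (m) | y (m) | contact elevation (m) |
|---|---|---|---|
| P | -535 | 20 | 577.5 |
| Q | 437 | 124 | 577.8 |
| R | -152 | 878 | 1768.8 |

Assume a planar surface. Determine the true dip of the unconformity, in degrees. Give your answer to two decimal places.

55.71°

Let the plane be z = a·x + b·y + c.
Q−P: 972a + 104b = 0.3;  R−P: 383a + 858b = 1191.3.
Solving gives a = −0.15569, b = 1.45796.
Gradient magnitude |∇z| = √(a² + b²) = √(0.02424 + 2.12564) = 1.46625.
True dip = arctan(1.46625) = 55.71°, dipping toward S (azimuth ≈ 174°).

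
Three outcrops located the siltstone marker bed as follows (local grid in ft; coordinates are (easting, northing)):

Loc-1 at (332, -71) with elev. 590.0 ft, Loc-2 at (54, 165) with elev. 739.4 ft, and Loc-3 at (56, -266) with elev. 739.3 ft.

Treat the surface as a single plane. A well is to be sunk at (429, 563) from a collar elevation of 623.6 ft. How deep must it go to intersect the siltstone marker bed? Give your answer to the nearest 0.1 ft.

Two edge vectors: Loc-1→Loc-2 = (-278, 236, 149.4), Loc-1→Loc-3 = (-276, -195, 149.3).
Normal n = (Loc-1→Loc-2) × (Loc-1→Loc-3) = (64367.8, 271, 119346).
So ∂z/∂E = −n_x/n_z = −0.53934 and ∂z/∂N = −n_y/n_z = −0.00227.
Intercept c from Loc-1: 590 + 179.06 − 0.16 = 768.90.
At (429, 563): z_contact = −231.38 − 1.28 + 768.90 = 536.24 ft.
Depth below ground = 623.6 − 536.24 = 87.4 ft.

87.4 ft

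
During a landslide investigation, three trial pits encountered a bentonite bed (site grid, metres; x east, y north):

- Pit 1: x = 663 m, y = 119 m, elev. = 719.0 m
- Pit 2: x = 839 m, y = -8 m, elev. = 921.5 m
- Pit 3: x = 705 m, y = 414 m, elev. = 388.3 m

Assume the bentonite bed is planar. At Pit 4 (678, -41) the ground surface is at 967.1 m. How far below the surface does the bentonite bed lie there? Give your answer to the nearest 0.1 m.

57.0 m

Two edge vectors: Pit 1→Pit 2 = (176, -127, 202.5), Pit 1→Pit 3 = (42, 295, -330.7).
Normal n = (Pit 1→Pit 2) × (Pit 1→Pit 3) = (-17738.6, 66708.2, 57254).
So ∂z/∂x = −n_x/n_z = 0.30982 and ∂z/∂y = −n_y/n_z = −1.16513.
Intercept c from Pit 1: 719 − 205.41 + 138.65 = 652.24.
At (678, -41): z_contact = 210.06 + 47.77 + 652.24 = 910.07 m.
Depth below ground = 967.1 − 910.07 = 57.0 m.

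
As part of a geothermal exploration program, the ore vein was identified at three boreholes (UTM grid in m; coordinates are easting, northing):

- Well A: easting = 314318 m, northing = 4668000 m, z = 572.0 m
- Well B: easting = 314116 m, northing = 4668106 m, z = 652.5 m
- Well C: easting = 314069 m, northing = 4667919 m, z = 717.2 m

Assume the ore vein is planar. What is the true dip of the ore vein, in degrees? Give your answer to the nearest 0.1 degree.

Two edge vectors: Well A→Well B = (-202, 106, 80.5), Well A→Well C = (-249, -81, 145.2).
Normal n = (Well A→Well B) × (Well A→Well C) = (21911.7, 9285.9, 42756).
So ∂z/∂easting = −n_x/n_z = −0.51248 and ∂z/∂northing = −n_y/n_z = −0.21718.
Gradient magnitude |∇z| = √(a² + b²) = √(0.26264 + 0.04717) = 0.55660.
True dip = arctan(0.55660) = 29.1°, dipping toward ENE (azimuth ≈ 067°).

29.1°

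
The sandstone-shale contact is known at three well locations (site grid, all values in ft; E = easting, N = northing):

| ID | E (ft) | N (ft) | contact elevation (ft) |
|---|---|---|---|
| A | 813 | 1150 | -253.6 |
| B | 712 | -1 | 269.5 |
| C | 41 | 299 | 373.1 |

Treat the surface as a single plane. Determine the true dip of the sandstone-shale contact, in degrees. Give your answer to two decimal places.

28.65°

Two edge vectors: A→B = (-101, -1151, 523.1), A→C = (-772, -851, 626.7).
Normal n = (A→B) × (A→C) = (-276173.6, -340536.5, -802621).
So ∂z/∂E = −n_x/n_z = −0.34409 and ∂z/∂N = −n_y/n_z = −0.42428.
Gradient magnitude |∇z| = √(a² + b²) = √(0.11840 + 0.18001) = 0.54627.
True dip = arctan(0.54627) = 28.65°, dipping toward NE (azimuth ≈ 039°).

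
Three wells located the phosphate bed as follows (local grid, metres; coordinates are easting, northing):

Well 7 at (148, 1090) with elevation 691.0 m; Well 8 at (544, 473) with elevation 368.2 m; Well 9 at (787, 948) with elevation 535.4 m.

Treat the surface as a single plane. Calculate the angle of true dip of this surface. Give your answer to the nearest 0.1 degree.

Let the plane be z = a·easting + b·northing + c.
Well 8−Well 7: 396a − 617b = −322.8;  Well 9−Well 7: 639a − 142b = −155.6.
Solving gives a = −0.14841, b = 0.42792.
Gradient magnitude |∇z| = √(a² + b²) = √(0.02203 + 0.18312) = 0.45293.
True dip = arctan(0.45293) = 24.4°, dipping toward SSE (azimuth ≈ 161°).

24.4°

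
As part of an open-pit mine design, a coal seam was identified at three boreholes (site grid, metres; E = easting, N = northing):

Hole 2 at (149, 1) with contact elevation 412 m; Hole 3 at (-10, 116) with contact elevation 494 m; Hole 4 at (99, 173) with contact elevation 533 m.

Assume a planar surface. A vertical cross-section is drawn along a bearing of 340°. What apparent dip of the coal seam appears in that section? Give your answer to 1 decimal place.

Let the plane be z = a·E + b·N + c.
Hole 3−Hole 2: −159a + 115b = 82;  Hole 4−Hole 2: −50a + 172b = 121.
Solving gives a = −0.00875, b = 0.70094.
Unit vector along 340° is (sin 340°, cos 340°) = (-0.3420, 0.9397).
Slope in that direction = a·(-0.3420) + b·(0.9397) = 0.66167.
Apparent dip = arctan|0.66167| = 33.5° (true dip is 35.0°, so apparent ≤ true as expected).

33.5°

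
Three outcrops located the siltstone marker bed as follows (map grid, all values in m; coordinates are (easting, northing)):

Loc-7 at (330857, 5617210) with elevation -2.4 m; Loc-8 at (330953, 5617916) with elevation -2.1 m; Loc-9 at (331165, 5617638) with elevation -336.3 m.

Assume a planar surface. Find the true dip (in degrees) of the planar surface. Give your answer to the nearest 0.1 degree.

Let the plane be z = a·E + b·N + c.
Loc-8−Loc-7: 96a + 706b = 0.3;  Loc-9−Loc-7: 308a + 428b = −333.9.
Solving gives a = −1.33739, b = 0.18228.
Gradient magnitude |∇z| = √(a² + b²) = √(1.78861 + 0.03323) = 1.34975.
True dip = arctan(1.34975) = 53.5°, dipping toward E (azimuth ≈ 098°).

53.5°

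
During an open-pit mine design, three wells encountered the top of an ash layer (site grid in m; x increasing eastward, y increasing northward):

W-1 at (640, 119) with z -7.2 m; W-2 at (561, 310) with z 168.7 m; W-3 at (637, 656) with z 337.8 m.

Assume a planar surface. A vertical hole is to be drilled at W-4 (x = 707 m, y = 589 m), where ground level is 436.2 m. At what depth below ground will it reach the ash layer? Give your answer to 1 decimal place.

189.0 m

Let the plane be z = a·x + b·y + c.
W-2−W-1: −79a + 191b = 175.9;  W-3−W-1: −3a + 537b = 345.
Solving gives a = −0.68252, b = 0.63865.
Then c = -7.2 − a·640 − b·119 = 353.61.
At (707, 589): z_contact = −482.54 + 376.16 + 353.61 = 247.23 m.
Depth below ground = 436.2 − 247.23 = 189.0 m.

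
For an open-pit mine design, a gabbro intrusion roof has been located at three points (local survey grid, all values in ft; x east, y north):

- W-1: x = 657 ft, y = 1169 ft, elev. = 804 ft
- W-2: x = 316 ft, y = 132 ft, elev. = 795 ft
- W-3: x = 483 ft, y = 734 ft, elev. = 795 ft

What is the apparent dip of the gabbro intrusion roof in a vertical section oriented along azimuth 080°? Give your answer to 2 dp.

8.98°

Two edge vectors: W-1→W-2 = (-341, -1037, -9), W-1→W-3 = (-174, -435, -9).
Normal n = (W-1→W-2) × (W-1→W-3) = (5418, -1503, -32103).
So ∂z/∂x = −n_x/n_z = 0.16877 and ∂z/∂y = −n_y/n_z = −0.04682.
Unit vector along 080° is (sin 80°, cos 80°) = (0.9848, 0.1736).
Slope in that direction = a·(0.9848) + b·(0.1736) = 0.15808.
Apparent dip = arctan|0.15808| = 8.98° (true dip is 9.9°, so apparent ≤ true as expected).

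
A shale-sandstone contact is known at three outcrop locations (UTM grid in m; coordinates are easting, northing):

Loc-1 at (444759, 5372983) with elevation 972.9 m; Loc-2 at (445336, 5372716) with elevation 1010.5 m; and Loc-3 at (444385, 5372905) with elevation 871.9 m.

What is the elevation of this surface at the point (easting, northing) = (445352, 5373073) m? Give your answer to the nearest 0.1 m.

Two edge vectors: Loc-1→Loc-2 = (577, -267, 37.6), Loc-1→Loc-3 = (-374, -78, -101).
Normal n = (Loc-1→Loc-2) × (Loc-1→Loc-3) = (29899.8, 44214.6, -144864).
So ∂z/∂easting = −n_x/n_z = 0.206399105 and ∂z/∂northing = −n_y/n_z = 0.305214546.
Intercept c from Loc-1: 972.9 − 91797.86 − 1639912.57 = −1730737.53.
At (445352, 5373073): z = 91920.3 + 1639940.0 − 1730737.53 = 1122.8 m.

1122.8 m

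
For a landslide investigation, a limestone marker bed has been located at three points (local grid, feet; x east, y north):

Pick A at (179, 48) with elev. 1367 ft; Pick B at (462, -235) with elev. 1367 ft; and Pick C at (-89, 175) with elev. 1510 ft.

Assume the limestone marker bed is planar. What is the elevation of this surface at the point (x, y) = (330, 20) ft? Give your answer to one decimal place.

Two edge vectors: Pick A→Pick B = (283, -283, 0), Pick A→Pick C = (-268, 127, 143).
Normal n = (Pick A→Pick B) × (Pick A→Pick C) = (-40469, -40469, -39903).
So ∂z/∂x = −n_x/n_z = −1.01418 and ∂z/∂y = −n_y/n_z = −1.01418.
Intercept c from Pick A: 1367 + 181.54 + 48.68 = 1597.22.
At (330, 20): z = −334.7 − 20.3 + 1597.22 = 1242.3 ft.

1242.3 ft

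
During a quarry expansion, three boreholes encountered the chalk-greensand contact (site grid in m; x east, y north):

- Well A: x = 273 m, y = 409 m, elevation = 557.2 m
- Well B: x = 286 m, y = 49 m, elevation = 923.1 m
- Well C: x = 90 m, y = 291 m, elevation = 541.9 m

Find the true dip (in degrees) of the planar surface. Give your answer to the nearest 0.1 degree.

Two edge vectors: Well A→Well B = (13, -360, 365.9), Well A→Well C = (-183, -118, -15.3).
Normal n = (Well A→Well B) × (Well A→Well C) = (48684.2, -66760.8, -67414).
So ∂z/∂x = −n_x/n_z = 0.72217 and ∂z/∂y = −n_y/n_z = −0.99031.
Gradient magnitude |∇z| = √(a² + b²) = √(0.52153 + 0.98072) = 1.22566.
True dip = arctan(1.22566) = 50.8°, dipping toward NW (azimuth ≈ 324°).

50.8°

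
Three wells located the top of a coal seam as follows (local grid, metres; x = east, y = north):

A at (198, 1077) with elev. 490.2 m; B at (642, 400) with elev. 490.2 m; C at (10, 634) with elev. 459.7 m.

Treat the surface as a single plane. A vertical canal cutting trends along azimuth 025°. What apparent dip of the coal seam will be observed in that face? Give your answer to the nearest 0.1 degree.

3.7°

Two edge vectors: A→B = (444, -677, 0), A→C = (-188, -443, -30.5).
Normal n = (A→B) × (A→C) = (20648.5, 13542, -323968).
So ∂z/∂x = −n_x/n_z = 0.06374 and ∂z/∂y = −n_y/n_z = 0.04180.
Unit vector along 025° is (sin 25°, cos 25°) = (0.4226, 0.9063).
Slope in that direction = a·(0.4226) + b·(0.9063) = 0.06482.
Apparent dip = arctan|0.06482| = 3.7° (true dip is 4.4°, so apparent ≤ true as expected).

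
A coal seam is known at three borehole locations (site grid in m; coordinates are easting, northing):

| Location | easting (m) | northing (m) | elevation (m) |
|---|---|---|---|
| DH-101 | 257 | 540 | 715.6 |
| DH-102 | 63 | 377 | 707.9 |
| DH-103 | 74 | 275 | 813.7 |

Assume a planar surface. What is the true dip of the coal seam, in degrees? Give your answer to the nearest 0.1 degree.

51.6°

Let the plane be z = a·easting + b·northing + c.
DH-102−DH-101: −194a − 163b = −7.7;  DH-103−DH-101: −183a − 265b = 98.1.
Solving gives a = 0.83549, b = −0.94715.
Gradient magnitude |∇z| = √(a² + b²) = √(0.69805 + 0.89710) = 1.26299.
True dip = arctan(1.26299) = 51.6°, dipping toward NW (azimuth ≈ 319°).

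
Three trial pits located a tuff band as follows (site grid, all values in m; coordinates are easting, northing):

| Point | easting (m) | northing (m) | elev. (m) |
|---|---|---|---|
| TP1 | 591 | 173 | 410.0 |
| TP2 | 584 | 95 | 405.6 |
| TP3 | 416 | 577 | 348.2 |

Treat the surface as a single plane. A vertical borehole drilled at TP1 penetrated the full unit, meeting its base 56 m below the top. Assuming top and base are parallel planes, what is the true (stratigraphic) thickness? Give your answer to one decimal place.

52.0 m

Let the plane be z = a·easting + b·northing + c.
TP2−TP1: −7a − 78b = −4.4;  TP3−TP1: −175a + 404b = −61.8.
Solving gives a = 0.40041, b = 0.02048.
|∇z| = √(a²+b²) = 0.40094, so dip δ = arctan(0.40094) = 21.85°.
True thickness = vertical thickness × cos δ = 56 × cos 21.85° = 52.0 m.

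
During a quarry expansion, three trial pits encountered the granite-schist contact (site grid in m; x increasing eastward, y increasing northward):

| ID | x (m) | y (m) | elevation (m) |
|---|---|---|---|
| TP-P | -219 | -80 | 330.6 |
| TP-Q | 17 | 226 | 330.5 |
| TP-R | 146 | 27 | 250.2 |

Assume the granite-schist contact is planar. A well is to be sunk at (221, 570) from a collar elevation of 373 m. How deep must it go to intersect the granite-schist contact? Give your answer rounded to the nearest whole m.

25 m

Two edge vectors: TP-P→TP-Q = (236, 306, -0.1), TP-P→TP-R = (365, 107, -80.4).
Normal n = (TP-P→TP-Q) × (TP-P→TP-R) = (-24591.7, 18937.9, -86438).
So ∂z/∂x = −n_x/n_z = −0.28450 and ∂z/∂y = −n_y/n_z = 0.21909.
Intercept c from TP-P: 330.6 − 62.31 + 17.53 = 285.82.
At (221, 570): z_contact = −62.9 + 124.9 + 285.82 = 347.8 m.
Depth below ground = 373 − 347.8 = 25 m.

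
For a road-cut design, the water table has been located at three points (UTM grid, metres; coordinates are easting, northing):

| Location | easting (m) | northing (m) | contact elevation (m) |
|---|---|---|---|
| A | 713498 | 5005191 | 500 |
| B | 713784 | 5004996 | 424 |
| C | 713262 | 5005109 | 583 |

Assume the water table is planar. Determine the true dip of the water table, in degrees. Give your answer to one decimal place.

18.4°

Two edge vectors: A→B = (286, -195, -76), A→C = (-236, -82, 83).
Normal n = (A→B) × (A→C) = (-22417, -5802, -69472).
So ∂z/∂easting = −n_x/n_z = −0.32268 and ∂z/∂northing = −n_y/n_z = −0.08352.
Gradient magnitude |∇z| = √(a² + b²) = √(0.10412 + 0.00697) = 0.33331.
True dip = arctan(0.33331) = 18.4°, dipping toward ENE (azimuth ≈ 075°).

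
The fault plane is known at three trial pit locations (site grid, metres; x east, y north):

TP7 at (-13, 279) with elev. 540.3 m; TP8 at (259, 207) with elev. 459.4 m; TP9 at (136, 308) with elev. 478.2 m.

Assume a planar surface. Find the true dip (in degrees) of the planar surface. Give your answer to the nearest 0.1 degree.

24.2°

Let the plane be z = a·x + b·y + c.
TP8−TP7: 272a − 72b = −80.9;  TP9−TP7: 149a + 29b = −62.1.
Solving gives a = −0.36621, b = −0.25984.
Gradient magnitude |∇z| = √(a² + b²) = √(0.13411 + 0.06751) = 0.44902.
True dip = arctan(0.44902) = 24.2°, dipping toward NE (azimuth ≈ 055°).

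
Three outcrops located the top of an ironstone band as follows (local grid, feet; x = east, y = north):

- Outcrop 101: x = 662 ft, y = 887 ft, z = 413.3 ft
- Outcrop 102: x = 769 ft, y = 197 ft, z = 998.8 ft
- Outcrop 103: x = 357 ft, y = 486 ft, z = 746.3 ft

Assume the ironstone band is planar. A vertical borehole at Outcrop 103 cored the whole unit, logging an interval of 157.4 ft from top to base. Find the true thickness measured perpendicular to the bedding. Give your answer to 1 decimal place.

Two edge vectors: Outcrop 101→Outcrop 102 = (107, -690, 585.5), Outcrop 101→Outcrop 103 = (-305, -401, 333).
Normal n = (Outcrop 101→Outcrop 102) × (Outcrop 101→Outcrop 103) = (5015.5, -214208.5, -253357).
So ∂z/∂x = −n_x/n_z = 0.01980 and ∂z/∂y = −n_y/n_z = −0.84548.
|∇z| = √(a²+b²) = 0.84571, so dip δ = arctan(0.84571) = 40.22°.
True thickness = vertical thickness × cos δ = 157.4 × cos 40.22° = 120.2 ft.

120.2 ft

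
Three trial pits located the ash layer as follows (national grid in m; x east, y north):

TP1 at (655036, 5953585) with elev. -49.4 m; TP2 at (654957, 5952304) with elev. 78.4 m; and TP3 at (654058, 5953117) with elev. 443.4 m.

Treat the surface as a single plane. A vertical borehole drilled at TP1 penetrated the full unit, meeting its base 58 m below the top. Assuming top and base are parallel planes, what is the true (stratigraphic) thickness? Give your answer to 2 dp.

52.38 m

Two edge vectors: TP1→TP2 = (-79, -1281, 127.8), TP1→TP3 = (-978, -468, 492.8).
Normal n = (TP1→TP2) × (TP1→TP3) = (-571466.4, -86057.2, -1215846).
So ∂z/∂x = −n_x/n_z = −0.47002 and ∂z/∂y = −n_y/n_z = −0.07078.
|∇z| = √(a²+b²) = 0.47531, so dip δ = arctan(0.47531) = 25.42°.
True thickness = vertical thickness × cos δ = 58 × cos 25.42° = 52.38 m.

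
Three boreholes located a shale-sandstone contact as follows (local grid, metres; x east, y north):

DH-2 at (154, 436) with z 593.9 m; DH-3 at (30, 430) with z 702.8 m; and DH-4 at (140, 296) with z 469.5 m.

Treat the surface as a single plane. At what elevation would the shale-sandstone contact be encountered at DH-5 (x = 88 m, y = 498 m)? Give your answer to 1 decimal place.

Two edge vectors: DH-2→DH-3 = (-124, -6, 108.9), DH-2→DH-4 = (-14, -140, -124.4).
Normal n = (DH-2→DH-3) × (DH-2→DH-4) = (15992.4, -16950.2, 17276).
So ∂z/∂x = −n_x/n_z = −0.92570 and ∂z/∂y = −n_y/n_z = 0.98114.
Intercept c from DH-2: 593.9 + 142.56 − 427.78 = 308.68.
At (88, 498): z = −81.5 + 488.6 + 308.68 = 715.8 m.

715.8 m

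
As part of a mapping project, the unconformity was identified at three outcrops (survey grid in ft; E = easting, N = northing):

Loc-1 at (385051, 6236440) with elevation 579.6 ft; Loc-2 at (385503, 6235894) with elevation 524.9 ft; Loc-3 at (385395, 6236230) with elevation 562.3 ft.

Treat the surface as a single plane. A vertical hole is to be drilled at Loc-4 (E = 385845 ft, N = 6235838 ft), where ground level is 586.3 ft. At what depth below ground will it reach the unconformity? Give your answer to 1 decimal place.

60.5 ft

Let the plane be z = a·E + b·N + c.
Loc-2−Loc-1: 452a − 546b = −54.7;  Loc-3−Loc-1: 344a − 210b = −17.3.
Solving gives a = 0.021971067, b = 0.118371652.
Then c = 579.6 − a·385051 − b·6236440 = −746098.09.
At (385845, 6235838): z_contact = 8477.43 + 738146.45 − 746098.09 = 525.79 ft.
Depth below ground = 586.3 − 525.79 = 60.5 ft.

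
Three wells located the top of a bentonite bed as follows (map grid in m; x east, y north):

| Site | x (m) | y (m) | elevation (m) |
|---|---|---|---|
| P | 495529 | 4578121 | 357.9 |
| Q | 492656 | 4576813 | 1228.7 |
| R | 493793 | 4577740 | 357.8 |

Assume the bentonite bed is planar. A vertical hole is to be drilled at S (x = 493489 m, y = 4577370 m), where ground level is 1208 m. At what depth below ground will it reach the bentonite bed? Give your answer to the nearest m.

460 m

Two edge vectors: P→Q = (-2873, -1308, 870.8), P→R = (-1736, -381, -0.1).
Normal n = (P→Q) × (P→R) = (331905.6, -1511996.1, -1176075).
So ∂z/∂x = −n_x/n_z = 0.28221465 and ∂z/∂y = −n_y/n_z = −1.28562898.
Intercept c from P: 357.9 − 139845.55 + 5885765.02 = 5746277.38.
At (493489, 4577370): z_contact = 139269.8 − 5884799.5 + 5746277.38 = 747.7 m.
Depth below ground = 1208 − 747.7 = 460 m.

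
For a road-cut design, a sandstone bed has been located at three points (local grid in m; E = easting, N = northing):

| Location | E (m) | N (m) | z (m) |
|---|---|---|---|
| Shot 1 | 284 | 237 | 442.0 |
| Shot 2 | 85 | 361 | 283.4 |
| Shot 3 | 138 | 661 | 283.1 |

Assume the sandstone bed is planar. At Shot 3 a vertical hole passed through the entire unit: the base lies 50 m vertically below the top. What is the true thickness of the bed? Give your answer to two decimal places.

40.41 m

Two edge vectors: Shot 1→Shot 2 = (-199, 124, -158.6), Shot 1→Shot 3 = (-146, 424, -158.9).
Normal n = (Shot 1→Shot 2) × (Shot 1→Shot 3) = (47542.8, -8465.5, -66272).
So ∂z/∂E = −n_x/n_z = 0.71739 and ∂z/∂N = −n_y/n_z = −0.12774.
|∇z| = √(a²+b²) = 0.72867, so dip δ = arctan(0.72867) = 36.08°.
True thickness = vertical thickness × cos δ = 50 × cos 36.08° = 40.41 m.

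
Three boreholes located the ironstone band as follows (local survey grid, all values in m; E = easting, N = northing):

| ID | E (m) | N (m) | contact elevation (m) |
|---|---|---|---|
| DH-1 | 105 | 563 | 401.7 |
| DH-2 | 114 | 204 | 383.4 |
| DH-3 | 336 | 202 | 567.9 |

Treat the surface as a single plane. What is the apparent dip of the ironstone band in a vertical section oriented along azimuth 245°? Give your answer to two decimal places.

Let the plane be z = a·E + b·N + c.
DH-2−DH-1: 9a − 359b = −18.3;  DH-3−DH-1: 231a − 361b = 166.2.
Solving gives a = 0.83173, b = 0.07183.
Unit vector along 245° is (sin 245°, cos 245°) = (-0.9063, -0.4226).
Slope in that direction = a·(-0.9063) + b·(-0.4226) = −0.78416.
Apparent dip = arctan|0.78416| = 38.10° (true dip is 39.9°, so apparent ≤ true as expected).

38.10°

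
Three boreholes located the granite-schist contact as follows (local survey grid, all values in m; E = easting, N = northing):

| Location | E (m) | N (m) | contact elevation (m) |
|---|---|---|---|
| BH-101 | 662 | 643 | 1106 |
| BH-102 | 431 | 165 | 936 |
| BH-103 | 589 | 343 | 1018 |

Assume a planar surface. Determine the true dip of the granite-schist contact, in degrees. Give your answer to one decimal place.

19.1°

Two edge vectors: BH-101→BH-102 = (-231, -478, -170), BH-101→BH-103 = (-73, -300, -88).
Normal n = (BH-101→BH-102) × (BH-101→BH-103) = (-8936, -7918, 34406).
So ∂z/∂E = −n_x/n_z = 0.25972 and ∂z/∂N = −n_y/n_z = 0.23013.
Gradient magnitude |∇z| = √(a² + b²) = √(0.06746 + 0.05296) = 0.34701.
True dip = arctan(0.34701) = 19.1°, dipping toward SW (azimuth ≈ 228°).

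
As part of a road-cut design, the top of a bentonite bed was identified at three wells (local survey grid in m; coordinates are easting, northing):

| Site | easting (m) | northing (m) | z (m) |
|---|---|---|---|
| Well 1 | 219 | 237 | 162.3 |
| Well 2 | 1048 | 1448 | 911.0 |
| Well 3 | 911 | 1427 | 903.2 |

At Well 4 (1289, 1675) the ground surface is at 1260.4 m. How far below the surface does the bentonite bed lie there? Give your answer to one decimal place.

212.7 m

Let the plane be z = a·easting + b·northing + c.
Well 2−Well 1: 829a + 1211b = 748.7;  Well 3−Well 1: 692a + 1190b = 740.9.
Solving gives a = −0.042269, b = 0.647185.
Then c = 162.3 − a·219 − b·237 = 18.17.
At (1289, 1675): z_contact = −54.49 + 1084.04 + 18.17 = 1047.72 m.
Depth below ground = 1260.4 − 1047.72 = 212.7 m.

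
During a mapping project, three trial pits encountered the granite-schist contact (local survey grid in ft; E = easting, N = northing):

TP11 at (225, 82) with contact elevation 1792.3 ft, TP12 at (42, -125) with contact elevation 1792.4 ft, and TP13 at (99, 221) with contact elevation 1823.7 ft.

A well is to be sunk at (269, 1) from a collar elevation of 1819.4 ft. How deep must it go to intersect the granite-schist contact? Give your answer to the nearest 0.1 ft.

41.7 ft

Let the plane be z = a·E + b·N + c.
TP12−TP11: −183a − 207b = 0.1;  TP13−TP11: −126a + 139b = 31.4.
Solving gives a = −0.12643, b = 0.11129.
Then c = 1792.3 − a·225 − b·82 = 1811.62.
At (269, 1): z_contact = −34.01 + 0.11 + 1811.62 = 1777.72 ft.
Depth below ground = 1819.4 − 1777.72 = 41.7 ft.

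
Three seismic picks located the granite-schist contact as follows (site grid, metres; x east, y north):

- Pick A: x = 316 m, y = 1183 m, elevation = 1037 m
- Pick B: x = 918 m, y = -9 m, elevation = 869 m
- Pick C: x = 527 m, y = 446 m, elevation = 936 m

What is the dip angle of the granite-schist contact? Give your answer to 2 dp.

Let the plane be z = a·x + b·y + c.
Pick B−Pick A: 602a − 1192b = −168;  Pick C−Pick A: 211a − 737b = −101.
Solving gives a = −0.01782, b = 0.13194.
Gradient magnitude |∇z| = √(a² + b²) = √(0.00032 + 0.01741) = 0.13314.
True dip = arctan(0.13314) = 7.58°, dipping toward S (azimuth ≈ 172°).

7.58°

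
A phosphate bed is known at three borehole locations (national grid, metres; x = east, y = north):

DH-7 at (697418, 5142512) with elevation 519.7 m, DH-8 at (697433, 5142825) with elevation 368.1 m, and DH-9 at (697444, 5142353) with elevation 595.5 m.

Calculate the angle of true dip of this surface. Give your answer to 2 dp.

Let the plane be z = a·x + b·y + c.
DH-8−DH-7: 15a + 313b = −151.6;  DH-9−DH-7: 26a − 159b = 75.8.
Solving gives a = −0.03602, b = −0.48262.
Gradient magnitude |∇z| = √(a² + b²) = √(0.00130 + 0.23292) = 0.48396.
True dip = arctan(0.48396) = 25.83°, dipping toward N (azimuth ≈ 004°).

25.83°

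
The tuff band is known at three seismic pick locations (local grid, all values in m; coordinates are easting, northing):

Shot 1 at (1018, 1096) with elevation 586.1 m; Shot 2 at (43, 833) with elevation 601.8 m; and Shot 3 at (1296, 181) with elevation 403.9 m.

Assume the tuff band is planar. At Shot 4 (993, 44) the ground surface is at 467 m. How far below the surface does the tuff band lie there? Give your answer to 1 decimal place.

68.1 m

Let the plane be z = a·easting + b·northing + c.
Shot 2−Shot 1: −975a − 263b = 15.7;  Shot 3−Shot 1: 278a − 915b = −182.2.
Solving gives a = −0.064527, b = 0.179521.
Then c = 586.1 − a·1018 − b·1096 = 455.03.
At (993, 44): z_contact = −64.08 + 7.90 + 455.03 = 398.86 m.
Depth below ground = 467 − 398.86 = 68.1 m.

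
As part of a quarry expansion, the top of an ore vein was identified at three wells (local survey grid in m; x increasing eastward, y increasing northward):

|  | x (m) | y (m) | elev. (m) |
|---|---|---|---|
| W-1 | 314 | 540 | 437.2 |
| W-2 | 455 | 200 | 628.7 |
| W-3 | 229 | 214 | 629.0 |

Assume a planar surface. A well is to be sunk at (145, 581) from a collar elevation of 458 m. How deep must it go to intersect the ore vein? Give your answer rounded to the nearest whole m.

38 m

Two edge vectors: W-1→W-2 = (141, -340, 191.5), W-1→W-3 = (-85, -326, 191.8).
Normal n = (W-1→W-2) × (W-1→W-3) = (-2783, -43321.3, -74866).
So ∂z/∂x = −n_x/n_z = −0.03717 and ∂z/∂y = −n_y/n_z = −0.57865.
Intercept c from W-1: 437.2 + 11.67 + 312.47 = 761.34.
At (145, 581): z_contact = −5.4 − 336.2 + 761.34 = 419.8 m.
Depth below ground = 458 − 419.8 = 38 m.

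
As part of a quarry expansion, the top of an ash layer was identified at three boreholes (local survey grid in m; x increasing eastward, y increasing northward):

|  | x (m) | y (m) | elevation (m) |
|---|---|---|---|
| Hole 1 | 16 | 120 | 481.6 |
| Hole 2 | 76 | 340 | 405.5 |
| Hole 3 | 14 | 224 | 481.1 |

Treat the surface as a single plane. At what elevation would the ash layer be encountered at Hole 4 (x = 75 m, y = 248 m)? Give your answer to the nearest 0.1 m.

409.2 m

Two edge vectors: Hole 1→Hole 2 = (60, 220, -76.1), Hole 1→Hole 3 = (-2, 104, -0.5).
Normal n = (Hole 1→Hole 2) × (Hole 1→Hole 3) = (7804.4, 182.2, 6680).
So ∂z/∂x = −n_x/n_z = −1.16832 and ∂z/∂y = −n_y/n_z = −0.02728.
Intercept c from Hole 1: 481.6 + 18.69 + 3.27 = 503.57.
At (75, 248): z = −87.6 − 6.8 + 503.57 = 409.2 m.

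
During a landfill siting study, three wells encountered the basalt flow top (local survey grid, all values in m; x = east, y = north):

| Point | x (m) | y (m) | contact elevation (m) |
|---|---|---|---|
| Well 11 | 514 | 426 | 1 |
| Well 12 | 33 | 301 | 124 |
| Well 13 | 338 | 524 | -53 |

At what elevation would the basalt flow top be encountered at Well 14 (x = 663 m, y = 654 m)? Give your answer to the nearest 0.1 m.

-167.5 m

Two edge vectors: Well 11→Well 12 = (-481, -125, 123), Well 11→Well 13 = (-176, 98, -54).
Normal n = (Well 11→Well 12) × (Well 11→Well 13) = (-5304, -47622, -69138).
So ∂z/∂x = −n_x/n_z = −0.07672 and ∂z/∂y = −n_y/n_z = −0.68880.
Intercept c from Well 11: 1 + 39.43 + 293.43 = 333.86.
At (663, 654): z = −50.9 − 450.5 + 333.86 = -167.5 m.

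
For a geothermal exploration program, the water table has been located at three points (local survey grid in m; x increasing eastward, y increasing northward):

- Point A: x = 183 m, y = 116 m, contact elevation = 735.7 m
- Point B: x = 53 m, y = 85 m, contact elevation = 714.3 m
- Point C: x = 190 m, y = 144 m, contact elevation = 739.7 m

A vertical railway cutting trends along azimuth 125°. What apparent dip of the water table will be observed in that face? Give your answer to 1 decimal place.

Let the plane be z = a·x + b·y + c.
Point B−Point A: −130a − 31b = −21.4;  Point C−Point A: 7a + 28b = 4.
Solving gives a = 0.13883, b = 0.10815.
Unit vector along 125° is (sin 125°, cos 125°) = (0.8192, -0.5736).
Slope in that direction = a·(0.8192) + b·(-0.5736) = 0.05169.
Apparent dip = arctan|0.05169| = 3.0° (true dip is 10.0°, so apparent ≤ true as expected).

3.0°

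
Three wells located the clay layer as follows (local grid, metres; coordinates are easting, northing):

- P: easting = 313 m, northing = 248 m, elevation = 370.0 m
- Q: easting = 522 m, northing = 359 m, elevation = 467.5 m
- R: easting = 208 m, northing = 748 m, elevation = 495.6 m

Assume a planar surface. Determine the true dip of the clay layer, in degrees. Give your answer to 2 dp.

23.47°

Two edge vectors: P→Q = (209, 111, 97.5), P→R = (-105, 500, 125.6).
Normal n = (P→Q) × (P→R) = (-34808.4, -36487.9, 116155).
So ∂z/∂easting = −n_x/n_z = 0.29967 and ∂z/∂northing = −n_y/n_z = 0.31413.
Gradient magnitude |∇z| = √(a² + b²) = √(0.08980 + 0.09868) = 0.43414.
True dip = arctan(0.43414) = 23.47°, dipping toward SW (azimuth ≈ 224°).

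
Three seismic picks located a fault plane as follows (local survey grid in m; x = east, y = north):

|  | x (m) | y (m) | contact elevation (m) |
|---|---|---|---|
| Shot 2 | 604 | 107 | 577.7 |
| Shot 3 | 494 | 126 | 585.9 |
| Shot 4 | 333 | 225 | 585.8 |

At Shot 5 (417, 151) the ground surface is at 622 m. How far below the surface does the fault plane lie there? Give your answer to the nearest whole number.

Two edge vectors: Shot 2→Shot 3 = (-110, 19, 8.2), Shot 2→Shot 4 = (-271, 118, 8.1).
Normal n = (Shot 2→Shot 3) × (Shot 2→Shot 4) = (-813.7, -1331.2, -7831).
So ∂z/∂x = −n_x/n_z = −0.10391 and ∂z/∂y = −n_y/n_z = −0.16999.
Intercept c from Shot 2: 577.7 + 62.76 + 18.19 = 658.65.
At (417, 151): z_contact = −43.3 − 25.7 + 658.65 = 589.7 m.
Depth below ground = 622 − 589.7 = 32 m.

32 m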